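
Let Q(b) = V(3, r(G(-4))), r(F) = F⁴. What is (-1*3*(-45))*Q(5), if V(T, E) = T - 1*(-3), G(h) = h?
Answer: 810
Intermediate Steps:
V(T, E) = 3 + T (V(T, E) = T + 3 = 3 + T)
Q(b) = 6 (Q(b) = 3 + 3 = 6)
(-1*3*(-45))*Q(5) = (-1*3*(-45))*6 = -3*(-45)*6 = 135*6 = 810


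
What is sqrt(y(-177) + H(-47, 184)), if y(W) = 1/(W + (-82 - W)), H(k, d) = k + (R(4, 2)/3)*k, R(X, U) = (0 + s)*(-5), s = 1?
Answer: sqrt(1895430)/246 ≈ 5.5965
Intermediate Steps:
R(X, U) = -5 (R(X, U) = (0 + 1)*(-5) = 1*(-5) = -5)
H(k, d) = -2*k/3 (H(k, d) = k + (-5/3)*k = k + (-5*1/3)*k = k - 5*k/3 = -2*k/3)
y(W) = -1/82 (y(W) = 1/(-82) = -1/82)
sqrt(y(-177) + H(-47, 184)) = sqrt(-1/82 - 2/3*(-47)) = sqrt(-1/82 + 94/3) = sqrt(7705/246) = sqrt(1895430)/246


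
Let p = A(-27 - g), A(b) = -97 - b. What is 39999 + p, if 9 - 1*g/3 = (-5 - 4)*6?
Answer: 40118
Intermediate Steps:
g = 189 (g = 27 - 3*(-5 - 4)*6 = 27 - (-27)*6 = 27 - 3*(-54) = 27 + 162 = 189)
p = 119 (p = -97 - (-27 - 1*189) = -97 - (-27 - 189) = -97 - 1*(-216) = -97 + 216 = 119)
39999 + p = 39999 + 119 = 40118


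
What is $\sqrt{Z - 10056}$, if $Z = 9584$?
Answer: $2 i \sqrt{118} \approx 21.726 i$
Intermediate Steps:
$\sqrt{Z - 10056} = \sqrt{9584 - 10056} = \sqrt{-472} = 2 i \sqrt{118}$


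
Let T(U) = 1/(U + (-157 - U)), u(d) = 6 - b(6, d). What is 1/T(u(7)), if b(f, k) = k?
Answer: -157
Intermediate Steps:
u(d) = 6 - d
T(U) = -1/157 (T(U) = 1/(-157) = -1/157)
1/T(u(7)) = 1/(-1/157) = -157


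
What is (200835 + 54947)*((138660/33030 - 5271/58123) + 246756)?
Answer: 237591746004483458/3764319 ≈ 6.3117e+10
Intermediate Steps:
(200835 + 54947)*((138660/33030 - 5271/58123) + 246756) = 255782*((138660*(1/33030) - 5271*1/58123) + 246756) = 255782*((4622/1101 - 5271/58123) + 246756) = 255782*(262841135/63993423 + 246756) = 255782*(15791023926923/63993423) = 237591746004483458/3764319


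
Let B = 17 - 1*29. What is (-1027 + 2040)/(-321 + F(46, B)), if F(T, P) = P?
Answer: -1013/333 ≈ -3.0420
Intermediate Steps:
B = -12 (B = 17 - 29 = -12)
(-1027 + 2040)/(-321 + F(46, B)) = (-1027 + 2040)/(-321 - 12) = 1013/(-333) = 1013*(-1/333) = -1013/333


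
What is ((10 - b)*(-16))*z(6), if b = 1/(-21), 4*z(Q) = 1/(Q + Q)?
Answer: -211/63 ≈ -3.3492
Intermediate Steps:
z(Q) = 1/(8*Q) (z(Q) = 1/(4*(Q + Q)) = 1/(4*((2*Q))) = (1/(2*Q))/4 = 1/(8*Q))
b = -1/21 ≈ -0.047619
((10 - b)*(-16))*z(6) = ((10 - 1*(-1/21))*(-16))*((⅛)/6) = ((10 + 1/21)*(-16))*((⅛)*(⅙)) = ((211/21)*(-16))*(1/48) = -3376/21*1/48 = -211/63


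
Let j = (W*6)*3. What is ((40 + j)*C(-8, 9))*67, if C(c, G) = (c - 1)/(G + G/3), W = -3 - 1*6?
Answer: 12261/2 ≈ 6130.5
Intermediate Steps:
W = -9 (W = -3 - 6 = -9)
j = -162 (j = -9*6*3 = -54*3 = -162)
C(c, G) = 3*(-1 + c)/(4*G) (C(c, G) = (-1 + c)/(G + G*(1/3)) = (-1 + c)/(G + G/3) = (-1 + c)/((4*G/3)) = (-1 + c)*(3/(4*G)) = 3*(-1 + c)/(4*G))
((40 + j)*C(-8, 9))*67 = ((40 - 162)*((3/4)*(-1 - 8)/9))*67 = -183*(-9)/(2*9)*67 = -122*(-3/4)*67 = (183/2)*67 = 12261/2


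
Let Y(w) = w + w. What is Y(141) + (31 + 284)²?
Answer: 99507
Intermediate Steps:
Y(w) = 2*w
Y(141) + (31 + 284)² = 2*141 + (31 + 284)² = 282 + 315² = 282 + 99225 = 99507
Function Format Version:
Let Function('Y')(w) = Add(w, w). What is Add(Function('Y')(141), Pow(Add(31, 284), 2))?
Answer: 99507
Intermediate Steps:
Function('Y')(w) = Mul(2, w)
Add(Function('Y')(141), Pow(Add(31, 284), 2)) = Add(Mul(2, 141), Pow(Add(31, 284), 2)) = Add(282, Pow(315, 2)) = Add(282, 99225) = 99507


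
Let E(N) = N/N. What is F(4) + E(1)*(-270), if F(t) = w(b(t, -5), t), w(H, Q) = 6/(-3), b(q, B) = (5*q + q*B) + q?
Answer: -272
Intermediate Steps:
b(q, B) = 6*q + B*q (b(q, B) = (5*q + B*q) + q = 6*q + B*q)
E(N) = 1
w(H, Q) = -2 (w(H, Q) = 6*(-⅓) = -2)
F(t) = -2
F(4) + E(1)*(-270) = -2 + 1*(-270) = -2 - 270 = -272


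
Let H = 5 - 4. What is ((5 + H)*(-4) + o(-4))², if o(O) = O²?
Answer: 64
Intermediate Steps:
H = 1
((5 + H)*(-4) + o(-4))² = ((5 + 1)*(-4) + (-4)²)² = (6*(-4) + 16)² = (-24 + 16)² = (-8)² = 64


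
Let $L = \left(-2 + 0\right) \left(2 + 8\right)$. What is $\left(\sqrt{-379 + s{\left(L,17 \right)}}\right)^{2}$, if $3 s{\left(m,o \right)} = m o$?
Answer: $- \frac{1477}{3} \approx -492.33$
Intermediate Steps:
$L = -20$ ($L = \left(-2\right) 10 = -20$)
$s{\left(m,o \right)} = \frac{m o}{3}$
$\left(\sqrt{-379 + s{\left(L,17 \right)}}\right)^{2} = \left(\sqrt{-379 + \frac{1}{3} \left(-20\right) 17}\right)^{2} = \left(\sqrt{-379 - \frac{340}{3}}\right)^{2} = \left(\sqrt{- \frac{1477}{3}}\right)^{2} = \left(\frac{i \sqrt{4431}}{3}\right)^{2} = - \frac{1477}{3}$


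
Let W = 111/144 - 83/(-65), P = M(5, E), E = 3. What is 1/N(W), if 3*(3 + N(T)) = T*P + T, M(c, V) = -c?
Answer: -2340/13409 ≈ -0.17451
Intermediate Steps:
P = -5 (P = -1*5 = -5)
W = 6389/3120 (W = 111*(1/144) - 83*(-1/65) = 37/48 + 83/65 = 6389/3120 ≈ 2.0478)
N(T) = -3 - 4*T/3 (N(T) = -3 + (T*(-5) + T)/3 = -3 + (-5*T + T)/3 = -3 + (-4*T)/3 = -3 - 4*T/3)
1/N(W) = 1/(-3 - 4/3*6389/3120) = 1/(-3 - 6389/2340) = 1/(-13409/2340) = -2340/13409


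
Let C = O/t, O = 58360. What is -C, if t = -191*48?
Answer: 7295/1146 ≈ 6.3656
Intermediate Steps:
t = -9168
C = -7295/1146 (C = 58360/(-9168) = 58360*(-1/9168) = -7295/1146 ≈ -6.3656)
-C = -1*(-7295/1146) = 7295/1146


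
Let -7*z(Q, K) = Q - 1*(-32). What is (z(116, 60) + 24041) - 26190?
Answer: -15191/7 ≈ -2170.1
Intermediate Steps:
z(Q, K) = -32/7 - Q/7 (z(Q, K) = -(Q - 1*(-32))/7 = -(Q + 32)/7 = -(32 + Q)/7 = -32/7 - Q/7)
(z(116, 60) + 24041) - 26190 = ((-32/7 - ⅐*116) + 24041) - 26190 = ((-32/7 - 116/7) + 24041) - 26190 = (-148/7 + 24041) - 26190 = 168139/7 - 26190 = -15191/7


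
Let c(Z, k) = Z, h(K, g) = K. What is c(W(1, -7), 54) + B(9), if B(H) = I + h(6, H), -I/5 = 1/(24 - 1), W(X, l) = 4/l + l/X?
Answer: -288/161 ≈ -1.7888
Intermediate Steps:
I = -5/23 (I = -5/(24 - 1) = -5/23 ≈ -0.21739)
B(H) = 133/23 (B(H) = -5/23 + 6 = 133/23)
c(W(1, -7), 54) + B(9) = (4/(-7) - 7/1) + 133/23 = (4*(-⅐) - 7*1) + 133/23 = (-4/7 - 7) + 133/23 = -53/7 + 133/23 = -288/161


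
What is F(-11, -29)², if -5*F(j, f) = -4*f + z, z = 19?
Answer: 729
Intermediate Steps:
F(j, f) = -19/5 + 4*f/5 (F(j, f) = -(-4*f + 19)/5 = -(19 - 4*f)/5 = -19/5 + 4*f/5)
F(-11, -29)² = (-19/5 + (⅘)*(-29))² = (-19/5 - 116/5)² = (-27)² = 729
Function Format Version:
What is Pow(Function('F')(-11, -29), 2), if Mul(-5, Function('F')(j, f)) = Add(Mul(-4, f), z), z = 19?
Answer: 729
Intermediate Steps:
Function('F')(j, f) = Add(Rational(-19, 5), Mul(Rational(4, 5), f)) (Function('F')(j, f) = Mul(Rational(-1, 5), Add(Mul(-4, f), 19)) = Mul(Rational(-1, 5), Add(19, Mul(-4, f))) = Add(Rational(-19, 5), Mul(Rational(4, 5), f)))
Pow(Function('F')(-11, -29), 2) = Pow(Add(Rational(-19, 5), Mul(Rational(4, 5), -29)), 2) = Pow(Add(Rational(-19, 5), Rational(-116, 5)), 2) = Pow(-27, 2) = 729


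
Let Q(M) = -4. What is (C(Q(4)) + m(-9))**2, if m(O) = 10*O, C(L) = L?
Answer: 8836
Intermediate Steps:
(C(Q(4)) + m(-9))**2 = (-4 + 10*(-9))**2 = (-4 - 90)**2 = (-94)**2 = 8836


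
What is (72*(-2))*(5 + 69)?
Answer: -10656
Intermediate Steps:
(72*(-2))*(5 + 69) = -144*74 = -10656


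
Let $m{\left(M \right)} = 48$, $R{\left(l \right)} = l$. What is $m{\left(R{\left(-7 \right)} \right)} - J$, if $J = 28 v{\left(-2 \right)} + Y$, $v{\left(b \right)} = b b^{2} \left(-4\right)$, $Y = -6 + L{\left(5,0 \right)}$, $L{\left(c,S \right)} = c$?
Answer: $-847$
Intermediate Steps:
$Y = -1$ ($Y = -6 + 5 = -1$)
$v{\left(b \right)} = - 4 b^{3}$ ($v{\left(b \right)} = b^{3} \left(-4\right) = - 4 b^{3}$)
$J = 895$ ($J = 28 \left(- 4 \left(-2\right)^{3}\right) - 1 = 28 \left(\left(-4\right) \left(-8\right)\right) - 1 = 28 \cdot 32 - 1 = 896 - 1 = 895$)
$m{\left(R{\left(-7 \right)} \right)} - J = 48 - 895 = -847$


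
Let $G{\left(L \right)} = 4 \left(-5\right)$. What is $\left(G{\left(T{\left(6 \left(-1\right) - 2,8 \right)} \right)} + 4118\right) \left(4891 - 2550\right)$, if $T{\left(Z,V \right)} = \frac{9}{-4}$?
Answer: $9593418$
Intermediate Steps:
$T{\left(Z,V \right)} = - \frac{9}{4}$ ($T{\left(Z,V \right)} = 9 \left(- \frac{1}{4}\right) = - \frac{9}{4}$)
$G{\left(L \right)} = -20$
$\left(G{\left(T{\left(6 \left(-1\right) - 2,8 \right)} \right)} + 4118\right) \left(4891 - 2550\right) = \left(-20 + 4118\right) \left(4891 - 2550\right) = 4098 \cdot 2341 = 9593418$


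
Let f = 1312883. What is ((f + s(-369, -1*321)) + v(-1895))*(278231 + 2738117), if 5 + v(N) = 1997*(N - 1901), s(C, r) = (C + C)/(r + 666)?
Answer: -2174152437296288/115 ≈ -1.8906e+13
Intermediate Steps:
s(C, r) = 2*C/(666 + r) (s(C, r) = (2*C)/(666 + r) = 2*C/(666 + r))
v(N) = -3796302 + 1997*N (v(N) = -5 + 1997*(N - 1901) = -5 + 1997*(-1901 + N) = -5 + (-3796297 + 1997*N) = -3796302 + 1997*N)
((f + s(-369, -1*321)) + v(-1895))*(278231 + 2738117) = ((1312883 + 2*(-369)/(666 - 1*321)) + (-3796302 + 1997*(-1895)))*(278231 + 2738117) = ((1312883 + 2*(-369)/(666 - 321)) + (-3796302 - 3784315))*3016348 = ((1312883 + 2*(-369)/345) - 7580617)*3016348 = ((1312883 + 2*(-369)*(1/345)) - 7580617)*3016348 = ((1312883 - 246/115) - 7580617)*3016348 = (150981299/115 - 7580617)*3016348 = -720789656/115*3016348 = -2174152437296288/115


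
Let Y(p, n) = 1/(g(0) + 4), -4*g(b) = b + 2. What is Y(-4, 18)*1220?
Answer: 2440/7 ≈ 348.57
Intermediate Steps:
g(b) = -½ - b/4 (g(b) = -(b + 2)/4 = -(2 + b)/4 = -½ - b/4)
Y(p, n) = 2/7 (Y(p, n) = 1/((-½ - ¼*0) + 4) = 1/((-½ + 0) + 4) = 1/(-½ + 4) = 1/(7/2) = 2/7)
Y(-4, 18)*1220 = (2/7)*1220 = 2440/7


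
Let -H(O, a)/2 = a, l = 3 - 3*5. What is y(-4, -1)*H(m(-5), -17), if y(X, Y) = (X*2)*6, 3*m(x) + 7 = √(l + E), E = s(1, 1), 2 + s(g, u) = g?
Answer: -1632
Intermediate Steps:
s(g, u) = -2 + g
E = -1 (E = -2 + 1 = -1)
l = -12 (l = 3 - 15 = -12)
m(x) = -7/3 + I*√13/3 (m(x) = -7/3 + √(-12 - 1)/3 = -7/3 + √(-13)/3 = -7/3 + (I*√13)/3 = -7/3 + I*√13/3)
H(O, a) = -2*a
y(X, Y) = 12*X (y(X, Y) = (2*X)*6 = 12*X)
y(-4, -1)*H(m(-5), -17) = (12*(-4))*(-2*(-17)) = -48*34 = -1632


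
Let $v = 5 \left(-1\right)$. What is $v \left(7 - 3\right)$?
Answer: $-20$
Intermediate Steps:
$v = -5$
$v \left(7 - 3\right) = - 5 \left(7 - 3\right) = \left(-5\right) 4 = -20$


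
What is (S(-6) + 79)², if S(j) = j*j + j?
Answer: 11881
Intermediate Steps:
S(j) = j + j² (S(j) = j² + j = j + j²)
(S(-6) + 79)² = (-6*(1 - 6) + 79)² = (-6*(-5) + 79)² = (30 + 79)² = 109² = 11881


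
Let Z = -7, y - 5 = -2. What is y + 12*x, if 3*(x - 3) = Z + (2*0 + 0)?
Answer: 11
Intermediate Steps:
y = 3 (y = 5 - 2 = 3)
x = ⅔ (x = 3 + (-7 + (2*0 + 0))/3 = 3 + (-7 + (0 + 0))/3 = 3 + (-7 + 0)/3 = 3 + (⅓)*(-7) = 3 - 7/3 = ⅔ ≈ 0.66667)
y + 12*x = 3 + 12*(⅔) = 3 + 8 = 11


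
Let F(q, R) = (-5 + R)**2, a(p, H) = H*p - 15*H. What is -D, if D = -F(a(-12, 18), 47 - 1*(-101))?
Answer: 20449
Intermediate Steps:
a(p, H) = -15*H + H*p
D = -20449 (D = -(-5 + (47 - 1*(-101)))**2 = -(-5 + (47 + 101))**2 = -(-5 + 148)**2 = -1*143**2 = -1*20449 = -20449)
-D = -1*(-20449) = 20449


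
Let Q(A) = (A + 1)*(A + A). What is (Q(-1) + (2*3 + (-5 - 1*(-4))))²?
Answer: 25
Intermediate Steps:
Q(A) = 2*A*(1 + A) (Q(A) = (1 + A)*(2*A) = 2*A*(1 + A))
(Q(-1) + (2*3 + (-5 - 1*(-4))))² = (2*(-1)*(1 - 1) + (2*3 + (-5 - 1*(-4))))² = (2*(-1)*0 + (6 + (-5 + 4)))² = (0 + (6 - 1))² = (0 + 5)² = 5² = 25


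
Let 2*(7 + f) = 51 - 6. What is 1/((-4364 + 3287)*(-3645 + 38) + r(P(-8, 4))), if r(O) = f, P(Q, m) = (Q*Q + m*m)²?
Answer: 2/7769509 ≈ 2.5742e-7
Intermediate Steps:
P(Q, m) = (Q² + m²)²
f = 31/2 (f = -7 + (51 - 6)/2 = -7 + (½)*45 = -7 + 45/2 = 31/2 ≈ 15.500)
r(O) = 31/2
1/((-4364 + 3287)*(-3645 + 38) + r(P(-8, 4))) = 1/((-4364 + 3287)*(-3645 + 38) + 31/2) = 1/(-1077*(-3607) + 31/2) = 1/(3884739 + 31/2) = 1/(7769509/2) = 2/7769509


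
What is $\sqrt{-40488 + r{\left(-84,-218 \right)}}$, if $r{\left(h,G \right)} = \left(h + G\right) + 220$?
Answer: $i \sqrt{40570} \approx 201.42 i$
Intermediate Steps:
$r{\left(h,G \right)} = 220 + G + h$ ($r{\left(h,G \right)} = \left(G + h\right) + 220 = 220 + G + h$)
$\sqrt{-40488 + r{\left(-84,-218 \right)}} = \sqrt{-40488 - 82} = \sqrt{-40570} = i \sqrt{40570}$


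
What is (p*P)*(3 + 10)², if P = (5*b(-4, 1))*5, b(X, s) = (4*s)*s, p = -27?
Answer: -456300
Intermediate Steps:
b(X, s) = 4*s²
P = 100 (P = (5*(4*1²))*5 = (5*(4*1))*5 = (5*4)*5 = 20*5 = 100)
(p*P)*(3 + 10)² = (-27*100)*(3 + 10)² = -2700*13² = -2700*169 = -456300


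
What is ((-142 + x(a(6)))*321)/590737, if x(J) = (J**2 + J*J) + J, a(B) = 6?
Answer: -20544/590737 ≈ -0.034777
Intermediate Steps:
x(J) = J + 2*J**2 (x(J) = (J**2 + J**2) + J = 2*J**2 + J = J + 2*J**2)
((-142 + x(a(6)))*321)/590737 = ((-142 + 6*(1 + 2*6))*321)/590737 = ((-142 + 6*(1 + 12))*321)*(1/590737) = ((-142 + 6*13)*321)*(1/590737) = ((-142 + 78)*321)*(1/590737) = -64*321*(1/590737) = -20544*1/590737 = -20544/590737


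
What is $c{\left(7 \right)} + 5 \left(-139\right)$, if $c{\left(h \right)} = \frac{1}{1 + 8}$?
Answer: $- \frac{6254}{9} \approx -694.89$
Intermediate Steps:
$c{\left(h \right)} = \frac{1}{9}$
$c{\left(7 \right)} + 5 \left(-139\right) = \frac{1}{9} + 5 \left(-139\right) = \frac{1}{9} - 695 = - \frac{6254}{9}$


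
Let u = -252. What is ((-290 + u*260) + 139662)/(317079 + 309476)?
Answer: 73852/626555 ≈ 0.11787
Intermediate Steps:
((-290 + u*260) + 139662)/(317079 + 309476) = ((-290 - 252*260) + 139662)/(317079 + 309476) = ((-290 - 65520) + 139662)/626555 = (-65810 + 139662)*(1/626555) = 73852*(1/626555) = 73852/626555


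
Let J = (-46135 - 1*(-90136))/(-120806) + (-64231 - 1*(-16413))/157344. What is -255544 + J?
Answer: -1214354604578567/4752024816 ≈ -2.5554e+5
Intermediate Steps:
J = -3174998663/4752024816 (J = (-46135 + 90136)*(-1/120806) + (-64231 + 16413)*(1/157344) = 44001*(-1/120806) - 47818*1/157344 = -44001/120806 - 23909/78672 = -3174998663/4752024816 ≈ -0.66814)
-255544 + J = -255544 - 3174998663/4752024816 = -1214354604578567/4752024816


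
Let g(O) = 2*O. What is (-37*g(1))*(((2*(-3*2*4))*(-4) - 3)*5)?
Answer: -69930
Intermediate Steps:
(-37*g(1))*(((2*(-3*2*4))*(-4) - 3)*5) = (-74)*(((2*(-3*2*4))*(-4) - 3)*5) = (-37*2)*(((2*(-6*4))*(-4) - 3)*5) = -74*((2*(-24))*(-4) - 3)*5 = -74*(-48*(-4) - 3)*5 = -74*(192 - 3)*5 = -13986*5 = -74*945 = -69930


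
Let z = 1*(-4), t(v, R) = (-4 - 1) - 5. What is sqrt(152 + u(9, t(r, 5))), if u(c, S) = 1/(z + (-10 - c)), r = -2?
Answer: sqrt(80385)/23 ≈ 12.327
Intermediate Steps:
t(v, R) = -10 (t(v, R) = -5 - 5 = -10)
z = -4
u(c, S) = 1/(-14 - c) (u(c, S) = 1/(-4 + (-10 - c)) = 1/(-14 - c))
sqrt(152 + u(9, t(r, 5))) = sqrt(152 - 1/(14 + 9)) = sqrt(152 - 1/23) = sqrt(3495/23) = sqrt(80385)/23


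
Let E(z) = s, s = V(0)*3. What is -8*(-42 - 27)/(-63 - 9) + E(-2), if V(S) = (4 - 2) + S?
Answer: -5/3 ≈ -1.6667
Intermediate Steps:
V(S) = 2 + S
s = 6 (s = (2 + 0)*3 = 2*3 = 6)
E(z) = 6
-8*(-42 - 27)/(-63 - 9) + E(-2) = -8*(-42 - 27)/(-63 - 9) + 6 = -(-552)/(-72) + 6 = -(-552)*(-1)/72 + 6 = -8*23/24 + 6 = -23/3 + 6 = -5/3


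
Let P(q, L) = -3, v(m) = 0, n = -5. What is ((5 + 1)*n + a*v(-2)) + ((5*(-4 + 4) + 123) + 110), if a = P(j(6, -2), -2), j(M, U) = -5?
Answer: 203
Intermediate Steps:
a = -3
((5 + 1)*n + a*v(-2)) + ((5*(-4 + 4) + 123) + 110) = ((5 + 1)*(-5) - 3*0) + ((5*(-4 + 4) + 123) + 110) = (6*(-5) + 0) + ((5*0 + 123) + 110) = (-30 + 0) + ((0 + 123) + 110) = -30 + (123 + 110) = -30 + 233 = 203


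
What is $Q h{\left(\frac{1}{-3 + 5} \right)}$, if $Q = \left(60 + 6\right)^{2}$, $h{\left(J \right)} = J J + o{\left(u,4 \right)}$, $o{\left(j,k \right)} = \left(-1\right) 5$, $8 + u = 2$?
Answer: $-20691$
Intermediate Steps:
$u = -6$ ($u = -8 + 2 = -6$)
$o{\left(j,k \right)} = -5$
$h{\left(J \right)} = -5 + J^{2}$ ($h{\left(J \right)} = J J - 5 = J^{2} - 5 = -5 + J^{2}$)
$Q = 4356$ ($Q = 66^{2} = 4356$)
$Q h{\left(\frac{1}{-3 + 5} \right)} = 4356 \left(-5 + \left(\frac{1}{-3 + 5}\right)^{2}\right) = 4356 \left(-5 + \left(\frac{1}{2}\right)^{2}\right) = 4356 \left(-5 + \frac{1}{4}\right) = 4356 \left(- \frac{19}{4}\right) = -20691$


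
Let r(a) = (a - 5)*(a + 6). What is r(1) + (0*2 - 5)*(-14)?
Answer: 42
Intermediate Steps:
r(a) = (-5 + a)*(6 + a)
r(1) + (0*2 - 5)*(-14) = (-30 + 1 + 1²) + (0*2 - 5)*(-14) = (-30 + 1 + 1) + (0 - 5)*(-14) = -28 - 5*(-14) = -28 + 70 = 42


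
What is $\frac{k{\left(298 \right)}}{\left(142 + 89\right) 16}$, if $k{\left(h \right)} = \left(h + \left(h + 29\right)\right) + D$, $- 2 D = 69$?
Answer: $\frac{1181}{7392} \approx 0.15977$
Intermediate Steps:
$D = - \frac{69}{2}$ ($D = \left(- \frac{1}{2}\right) 69 = - \frac{69}{2} \approx -34.5$)
$k{\left(h \right)} = - \frac{11}{2} + 2 h$ ($k{\left(h \right)} = \left(h + \left(h + 29\right)\right) - \frac{69}{2} = \left(h + \left(29 + h\right)\right) - \frac{69}{2} = \left(29 + 2 h\right) - \frac{69}{2} = - \frac{11}{2} + 2 h$)
$\frac{k{\left(298 \right)}}{\left(142 + 89\right) 16} = \frac{- \frac{11}{2} + 2 \cdot 298}{\left(142 + 89\right) 16} = \frac{- \frac{11}{2} + 596}{231 \cdot 16} = \frac{1181}{2 \cdot 3696} = \frac{1181}{2} \cdot \frac{1}{3696} = \frac{1181}{7392}$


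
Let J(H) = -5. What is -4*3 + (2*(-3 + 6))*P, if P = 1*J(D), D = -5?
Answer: -42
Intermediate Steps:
P = -5 (P = 1*(-5) = -5)
-4*3 + (2*(-3 + 6))*P = -4*3 + (2*(-3 + 6))*(-5) = -12 + (2*3)*(-5) = -12 + 6*(-5) = -12 - 30 = -42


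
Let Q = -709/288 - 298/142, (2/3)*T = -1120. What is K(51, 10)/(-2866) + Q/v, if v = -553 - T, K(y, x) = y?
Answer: -721273531/33023335968 ≈ -0.021841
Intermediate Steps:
T = -1680 (T = (3/2)*(-1120) = -1680)
v = 1127 (v = -553 - 1*(-1680) = -553 + 1680 = 1127)
Q = -93251/20448 (Q = -709*1/288 - 298*1/142 = -709/288 - 149/71 = -93251/20448 ≈ -4.5604)
K(51, 10)/(-2866) + Q/v = 51/(-2866) - 93251/20448/1127 = 51*(-1/2866) - 93251/20448*1/1127 = -51/2866 - 93251/23044896 = -721273531/33023335968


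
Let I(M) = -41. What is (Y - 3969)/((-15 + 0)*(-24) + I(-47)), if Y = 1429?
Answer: -2540/319 ≈ -7.9624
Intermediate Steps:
(Y - 3969)/((-15 + 0)*(-24) + I(-47)) = (1429 - 3969)/((-15 + 0)*(-24) - 41) = -2540/(-15*(-24) - 41) = -2540/(360 - 41) = -2540/319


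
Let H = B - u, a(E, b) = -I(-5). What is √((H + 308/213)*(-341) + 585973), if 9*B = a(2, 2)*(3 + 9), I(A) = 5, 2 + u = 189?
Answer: 2*√7389705489/213 ≈ 807.17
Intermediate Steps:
u = 187 (u = -2 + 189 = 187)
a(E, b) = -5 (a(E, b) = -1*5 = -5)
B = -20/3 (B = (-5*(3 + 9))/9 = (-5*12)/9 = (⅑)*(-60) = -20/3 ≈ -6.6667)
H = -581/3 (H = -20/3 - 1*187 = -20/3 - 187 = -581/3 ≈ -193.67)
√((H + 308/213)*(-341) + 585973) = √((-581/3 + 308/213)*(-341) + 585973) = √(-40943/213*(-341) + 585973) = √(13961563/213 + 585973) = √(138773812/213) = 2*√7389705489/213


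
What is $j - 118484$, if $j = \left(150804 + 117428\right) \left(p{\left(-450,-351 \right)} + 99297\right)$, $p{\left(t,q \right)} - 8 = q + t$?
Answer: $26421806444$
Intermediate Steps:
$p{\left(t,q \right)} = 8 + q + t$ ($p{\left(t,q \right)} = 8 + \left(q + t\right) = 8 + q + t$)
$j = 26421924928$ ($j = \left(150804 + 117428\right) \left(\left(8 - 351 - 450\right) + 99297\right) = 268232 \left(-793 + 99297\right) = 268232 \cdot 98504 = 26421924928$)
$j - 118484 = 26421924928 - 118484 = 26421806444$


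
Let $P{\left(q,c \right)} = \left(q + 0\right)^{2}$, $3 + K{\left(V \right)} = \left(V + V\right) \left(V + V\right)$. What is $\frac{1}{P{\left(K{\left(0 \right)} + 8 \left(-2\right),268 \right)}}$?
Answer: $\frac{1}{361} \approx 0.0027701$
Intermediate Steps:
$K{\left(V \right)} = -3 + 4 V^{2}$ ($K{\left(V \right)} = -3 + \left(V + V\right) \left(V + V\right) = -3 + 2 V 2 V = -3 + 4 V^{2}$)
$P{\left(q,c \right)} = q^{2}$
$\frac{1}{P{\left(K{\left(0 \right)} + 8 \left(-2\right),268 \right)}} = \frac{1}{\left(\left(-3 + 4 \cdot 0^{2}\right) + 8 \left(-2\right)\right)^{2}} = \frac{1}{\left(\left(-3 + 4 \cdot 0\right) - 16\right)^{2}} = \frac{1}{\left(\left(-3 + 0\right) - 16\right)^{2}} = \frac{1}{\left(-3 - 16\right)^{2}} = \frac{1}{\left(-19\right)^{2}} = \frac{1}{361}$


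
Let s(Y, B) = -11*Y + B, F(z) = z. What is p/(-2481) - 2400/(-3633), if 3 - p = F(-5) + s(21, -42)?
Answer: 1644509/3004491 ≈ 0.54735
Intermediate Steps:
s(Y, B) = B - 11*Y
p = 281 (p = 3 - (-5 + (-42 - 11*21)) = 3 - (-5 + (-42 - 231)) = 3 - (-5 - 273) = 3 - 1*(-278) = 3 + 278 = 281)
p/(-2481) - 2400/(-3633) = 281/(-2481) - 2400/(-3633) = 281*(-1/2481) - 2400*(-1/3633) = -281/2481 + 800/1211 = 1644509/3004491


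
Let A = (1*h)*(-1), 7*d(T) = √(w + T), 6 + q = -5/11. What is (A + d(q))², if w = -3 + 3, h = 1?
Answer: (77 - I*√781)²/5929 ≈ 0.86827 - 0.72588*I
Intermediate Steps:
q = -71/11 (q = -6 - 5/11 = -71/11 ≈ -6.4545)
w = 0
d(T) = √T/7 (d(T) = √(0 + T)/7 = √T/7)
A = -1 (A = (1*1)*(-1) = 1*(-1) = -1)
(A + d(q))² = (-1 + √(-71/11)/7)² = (-1 + (I*√781/11)/7)² = (-1 + I*√781/77)²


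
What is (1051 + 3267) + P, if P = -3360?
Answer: 958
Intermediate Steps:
(1051 + 3267) + P = (1051 + 3267) - 3360 = 4318 - 3360 = 958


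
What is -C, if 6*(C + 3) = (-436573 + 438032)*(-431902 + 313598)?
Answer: 86302777/3 ≈ 2.8768e+7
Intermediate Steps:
C = -86302777/3 (C = -3 + ((-436573 + 438032)*(-431902 + 313598))/6 = -3 + (1459*(-118304))/6 = -3 + (1/6)*(-172605536) = -3 - 86302768/3 = -86302777/3 ≈ -2.8768e+7)
-C = -1*(-86302777/3) = 86302777/3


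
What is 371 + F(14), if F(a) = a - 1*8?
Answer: 377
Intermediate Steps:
F(a) = -8 + a (F(a) = a - 8 = -8 + a)
371 + F(14) = 371 + (-8 + 14) = 371 + 6 = 377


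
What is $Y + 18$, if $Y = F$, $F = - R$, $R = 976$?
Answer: $-958$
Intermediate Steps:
$F = -976$ ($F = \left(-1\right) 976 = -976$)
$Y = -976$
$Y + 18 = -976 + 18 = -958$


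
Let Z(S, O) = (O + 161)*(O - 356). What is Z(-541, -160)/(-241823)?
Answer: 516/241823 ≈ 0.0021338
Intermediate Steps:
Z(S, O) = (-356 + O)*(161 + O) (Z(S, O) = (161 + O)*(-356 + O) = (-356 + O)*(161 + O))
Z(-541, -160)/(-241823) = (-57316 + (-160)² - 195*(-160))/(-241823) = (-57316 + 25600 + 31200)*(-1/241823) = -516*(-1/241823) = 516/241823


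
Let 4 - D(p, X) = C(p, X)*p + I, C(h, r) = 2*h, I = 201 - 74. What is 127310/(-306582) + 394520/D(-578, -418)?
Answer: -103016428925/102442995681 ≈ -1.0056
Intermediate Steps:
I = 127
D(p, X) = -123 - 2*p² (D(p, X) = 4 - ((2*p)*p + 127) = 4 - (2*p² + 127) = 4 - (127 + 2*p²) = 4 + (-127 - 2*p²) = -123 - 2*p²)
127310/(-306582) + 394520/D(-578, -418) = 127310/(-306582) + 394520/(-123 - 2*(-578)²) = 127310*(-1/306582) + 394520/(-123 - 2*334084) = -63655/153291 + 394520/(-123 - 668168) = -63655/153291 + 394520/(-668291) = -63655/153291 + 394520*(-1/668291) = -63655/153291 - 394520/668291 = -103016428925/102442995681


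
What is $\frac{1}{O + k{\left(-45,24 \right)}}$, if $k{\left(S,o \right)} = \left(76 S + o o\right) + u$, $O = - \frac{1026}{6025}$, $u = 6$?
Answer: $- \frac{6025}{17099976} \approx -0.00035234$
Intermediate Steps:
$O = - \frac{1026}{6025}$ ($O = \left(-1026\right) \frac{1}{6025} = - \frac{1026}{6025} \approx -0.17029$)
$k{\left(S,o \right)} = 6 + o^{2} + 76 S$ ($k{\left(S,o \right)} = \left(76 S + o o\right) + 6 = \left(76 S + o^{2}\right) + 6 = \left(o^{2} + 76 S\right) + 6 = 6 + o^{2} + 76 S$)
$\frac{1}{O + k{\left(-45,24 \right)}} = \frac{1}{- \frac{1026}{6025} + \left(6 + 24^{2} + 76 \left(-45\right)\right)} = \frac{1}{- \frac{1026}{6025} + \left(6 + 576 - 3420\right)} = \frac{1}{- \frac{1026}{6025} - 2838} = \frac{1}{- \frac{17099976}{6025}} = - \frac{6025}{17099976}$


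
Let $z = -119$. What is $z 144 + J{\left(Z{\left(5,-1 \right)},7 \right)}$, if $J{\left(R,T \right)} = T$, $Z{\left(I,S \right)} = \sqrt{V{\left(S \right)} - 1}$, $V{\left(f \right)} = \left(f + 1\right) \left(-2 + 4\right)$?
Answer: $-17129$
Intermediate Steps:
$V{\left(f \right)} = 2 + 2 f$ ($V{\left(f \right)} = \left(1 + f\right) 2 = 2 + 2 f$)
$Z{\left(I,S \right)} = \sqrt{1 + 2 S}$ ($Z{\left(I,S \right)} = \sqrt{\left(2 + 2 S\right) - 1} = \sqrt{1 + 2 S}$)
$z 144 + J{\left(Z{\left(5,-1 \right)},7 \right)} = \left(-119\right) 144 + 7 = -17136 + 7 = -17129$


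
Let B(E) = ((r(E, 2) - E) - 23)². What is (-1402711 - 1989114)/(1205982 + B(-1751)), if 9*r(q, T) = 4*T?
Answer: -274737825/339798142 ≈ -0.80853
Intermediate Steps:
r(q, T) = 4*T/9 (r(q, T) = (4*T)/9 = 4*T/9)
B(E) = (-199/9 - E)² (B(E) = (((4/9)*2 - E) - 23)² = ((8/9 - E) - 23)² = (-199/9 - E)²)
(-1402711 - 1989114)/(1205982 + B(-1751)) = (-1402711 - 1989114)/(1205982 + (199 + 9*(-1751))²/81) = -3391825/(1205982 + (199 - 15759)²/81) = -3391825/(1205982 + (1/81)*(-15560)²) = -3391825/(1205982 + (1/81)*242113600) = -3391825/(1205982 + 242113600/81) = -3391825/339798142/81 = -3391825*81/339798142 = -274737825/339798142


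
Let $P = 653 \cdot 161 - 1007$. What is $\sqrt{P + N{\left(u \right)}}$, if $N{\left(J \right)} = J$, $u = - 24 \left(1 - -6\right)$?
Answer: $\sqrt{103958} \approx 322.43$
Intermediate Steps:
$u = -168$ ($u = - 24 \left(1 + 6\right) = \left(-24\right) 7 = -168$)
$P = 104126$ ($P = 105133 - 1007 = 104126$)
$\sqrt{P + N{\left(u \right)}} = \sqrt{104126 - 168} = \sqrt{103958}$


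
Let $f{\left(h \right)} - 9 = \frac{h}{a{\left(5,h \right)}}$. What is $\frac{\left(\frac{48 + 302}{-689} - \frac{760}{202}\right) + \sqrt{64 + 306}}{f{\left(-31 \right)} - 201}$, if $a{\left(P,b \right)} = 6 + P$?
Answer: $\frac{3268870}{149129227} - \frac{11 \sqrt{370}}{2143} \approx -0.076815$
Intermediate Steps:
$f{\left(h \right)} = 9 + \frac{h}{11}$ ($f{\left(h \right)} = 9 + \frac{h}{6 + 5} = 9 + \frac{h}{11}$)
$\frac{\left(\frac{48 + 302}{-689} - \frac{760}{202}\right) + \sqrt{64 + 306}}{f{\left(-31 \right)} - 201} = \frac{\left(\frac{48 + 302}{-689} - \frac{760}{202}\right) + \sqrt{64 + 306}}{\left(9 + \frac{1}{11} \left(-31\right)\right) - 201} = \frac{\left(350 \left(- \frac{1}{689}\right) - \frac{380}{101}\right) + \sqrt{370}}{\left(9 - \frac{31}{11}\right) - 201} = \frac{\left(- \frac{350}{689} - \frac{380}{101}\right) + \sqrt{370}}{\frac{68}{11} - 201} = \frac{- \frac{297170}{69589} + \sqrt{370}}{- \frac{2143}{11}} = - \frac{11 \left(- \frac{297170}{69589} + \sqrt{370}\right)}{2143} = \frac{3268870}{149129227} - \frac{11 \sqrt{370}}{2143}$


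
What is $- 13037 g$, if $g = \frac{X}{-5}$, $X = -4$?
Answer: $- \frac{52148}{5} \approx -10430.0$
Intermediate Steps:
$g = \frac{4}{5}$ ($g = - \frac{4}{-5} = \left(-4\right) \left(- \frac{1}{5}\right) = \frac{4}{5} \approx 0.8$)
$- 13037 g = \left(-13037\right) \frac{4}{5} = - \frac{52148}{5}$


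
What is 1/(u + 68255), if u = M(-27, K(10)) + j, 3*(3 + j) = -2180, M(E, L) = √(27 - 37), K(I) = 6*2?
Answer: 303864/20518517933 - 9*I*√10/41037035866 ≈ 1.4809e-5 - 6.9353e-10*I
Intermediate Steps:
K(I) = 12
M(E, L) = I*√10 (M(E, L) = √(-10) = I*√10)
j = -2189/3 (j = -3 + (⅓)*(-2180) = -3 - 2180/3 = -2189/3 ≈ -729.67)
u = -2189/3 + I*√10 (u = I*√10 - 2189/3 = -2189/3 + I*√10 ≈ -729.67 + 3.1623*I)
1/(u + 68255) = 1/((-2189/3 + I*√10) + 68255) = 1/(202576/3 + I*√10)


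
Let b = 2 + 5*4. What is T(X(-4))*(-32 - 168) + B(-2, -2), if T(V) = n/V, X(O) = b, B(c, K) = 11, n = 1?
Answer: 21/11 ≈ 1.9091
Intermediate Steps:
b = 22 (b = 2 + 20 = 22)
X(O) = 22
T(V) = 1/V
T(X(-4))*(-32 - 168) + B(-2, -2) = (-32 - 168)/22 + 11 = (1/22)*(-200) + 11 = -100/11 + 11 = 21/11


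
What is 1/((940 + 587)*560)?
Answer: 1/855120 ≈ 1.1694e-6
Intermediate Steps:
1/((940 + 587)*560) = (1/560)/1527 = (1/1527)*(1/560) = 1/855120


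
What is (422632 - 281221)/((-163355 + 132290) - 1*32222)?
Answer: -141411/63287 ≈ -2.2344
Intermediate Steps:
(422632 - 281221)/((-163355 + 132290) - 1*32222) = 141411/(-31065 - 32222) = 141411/(-63287) = 141411*(-1/63287) = -141411/63287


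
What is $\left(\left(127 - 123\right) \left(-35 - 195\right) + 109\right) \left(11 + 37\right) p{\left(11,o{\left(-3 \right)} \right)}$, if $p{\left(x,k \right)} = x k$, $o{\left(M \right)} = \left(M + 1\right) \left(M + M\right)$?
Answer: $-5138496$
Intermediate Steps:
$o{\left(M \right)} = 2 M \left(1 + M\right)$ ($o{\left(M \right)} = \left(1 + M\right) 2 M = 2 M \left(1 + M\right)$)
$p{\left(x,k \right)} = k x$
$\left(\left(127 - 123\right) \left(-35 - 195\right) + 109\right) \left(11 + 37\right) p{\left(11,o{\left(-3 \right)} \right)} = \left(\left(127 - 123\right) \left(-35 - 195\right) + 109\right) \left(11 + 37\right) 2 \left(-3\right) \left(1 - 3\right) 11 = \left(4 \left(-230\right) + 109\right) 48 \cdot 2 \left(-3\right) \left(-2\right) 11 = \left(-920 + 109\right) 48 \cdot 12 \cdot 11 = \left(-811\right) 48 \cdot 132 = \left(-38928\right) 132 = -5138496$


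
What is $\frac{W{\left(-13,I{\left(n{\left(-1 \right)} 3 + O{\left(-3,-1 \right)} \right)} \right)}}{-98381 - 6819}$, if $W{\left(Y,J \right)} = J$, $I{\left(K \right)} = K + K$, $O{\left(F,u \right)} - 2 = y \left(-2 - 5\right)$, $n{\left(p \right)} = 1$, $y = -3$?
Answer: $- \frac{13}{26300} \approx -0.0004943$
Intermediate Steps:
$O{\left(F,u \right)} = 23$ ($O{\left(F,u \right)} = 2 - 3 \left(-2 - 5\right) = 2 - -21 = 2 + 21 = 23$)
$I{\left(K \right)} = 2 K$
$\frac{W{\left(-13,I{\left(n{\left(-1 \right)} 3 + O{\left(-3,-1 \right)} \right)} \right)}}{-98381 - 6819} = \frac{2 \left(1 \cdot 3 + 23\right)}{-98381 - 6819} = \frac{2 \left(3 + 23\right)}{-105200} = 2 \cdot 26 \left(- \frac{1}{105200}\right) = 52 \left(- \frac{1}{105200}\right) = - \frac{13}{26300}$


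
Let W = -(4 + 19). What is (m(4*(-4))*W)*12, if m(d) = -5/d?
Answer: -345/4 ≈ -86.250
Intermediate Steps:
W = -23 (W = -1*23 = -23)
(m(4*(-4))*W)*12 = (-5/(4*(-4))*(-23))*12 = (-5/(-16)*(-23))*12 = (-5*(-1/16)*(-23))*12 = ((5/16)*(-23))*12 = -115/16*12 = -345/4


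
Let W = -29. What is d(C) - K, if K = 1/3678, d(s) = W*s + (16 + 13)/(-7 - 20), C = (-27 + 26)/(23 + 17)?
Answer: -231281/662040 ≈ -0.34935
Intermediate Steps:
C = -1/40 ≈ -0.025000
d(s) = -29/27 - 29*s (d(s) = -29*s + (16 + 13)/(-7 - 20) = -29*s + 29/(-27) = -29*s + 29*(-1/27) = -29*s - 29/27 = -29/27 - 29*s)
K = 1/3678 ≈ 0.00027189
d(C) - K = (-29/27 - 29*(-1/40)) - 1*1/3678 = (-29/27 + 29/40) - 1/3678 = -377/1080 - 1/3678 = -231281/662040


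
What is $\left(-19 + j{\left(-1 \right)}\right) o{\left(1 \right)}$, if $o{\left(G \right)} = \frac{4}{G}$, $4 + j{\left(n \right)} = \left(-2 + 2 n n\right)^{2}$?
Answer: $-92$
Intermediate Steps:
$j{\left(n \right)} = -4 + \left(-2 + 2 n^{2}\right)^{2}$ ($j{\left(n \right)} = -4 + \left(-2 + 2 n n\right)^{2} = -4 + \left(-2 + 2 n^{2}\right)^{2}$)
$\left(-19 + j{\left(-1 \right)}\right) o{\left(1 \right)} = \left(-19 - \left(4 - 4 \left(-1 + \left(-1\right)^{2}\right)^{2}\right)\right) \frac{4}{1} = \left(-19 - \left(4 - 4 \left(-1 + 1\right)^{2}\right)\right) 4 \cdot 1 = \left(-19 - \left(4 - 4 \cdot 0^{2}\right)\right) 4 = \left(-19 + \left(-4 + 4 \cdot 0\right)\right) 4 = \left(-19 + \left(-4 + 0\right)\right) 4 = \left(-19 - 4\right) 4 = \left(-23\right) 4 = -92$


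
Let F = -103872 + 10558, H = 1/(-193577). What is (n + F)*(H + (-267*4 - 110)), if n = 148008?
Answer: -12472075570658/193577 ≈ -6.4430e+7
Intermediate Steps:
H = -1/193577 ≈ -5.1659e-6
F = -93314
(n + F)*(H + (-267*4 - 110)) = (148008 - 93314)*(-1/193577 + (-267*4 - 110)) = 54694*(-1/193577 + (-1068 - 110)) = 54694*(-1/193577 - 1178) = 54694*(-228033707/193577) = -12472075570658/193577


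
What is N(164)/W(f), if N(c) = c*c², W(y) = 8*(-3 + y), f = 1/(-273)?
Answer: -917826/5 ≈ -1.8357e+5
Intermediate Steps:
f = -1/273 ≈ -0.0036630
W(y) = -24 + 8*y
N(c) = c³
N(164)/W(f) = 164³/(-24 + 8*(-1/273)) = 4410944/(-24 - 8/273) = 4410944/(-6560/273) = 4410944*(-273/6560) = -917826/5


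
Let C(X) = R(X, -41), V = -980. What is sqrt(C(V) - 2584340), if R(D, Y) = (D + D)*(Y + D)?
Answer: 2*I*sqrt(145795) ≈ 763.66*I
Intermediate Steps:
R(D, Y) = 2*D*(D + Y) (R(D, Y) = (2*D)*(D + Y) = 2*D*(D + Y))
C(X) = 2*X*(-41 + X) (C(X) = 2*X*(X - 41) = 2*X*(-41 + X))
sqrt(C(V) - 2584340) = sqrt(2*(-980)*(-41 - 980) - 2584340) = sqrt(2*(-980)*(-1021) - 2584340) = sqrt(2001160 - 2584340) = sqrt(-583180) = 2*I*sqrt(145795)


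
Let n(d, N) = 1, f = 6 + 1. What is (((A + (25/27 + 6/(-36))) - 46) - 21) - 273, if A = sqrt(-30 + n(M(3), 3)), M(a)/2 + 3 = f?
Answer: -18319/54 + I*sqrt(29) ≈ -339.24 + 5.3852*I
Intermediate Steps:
f = 7
M(a) = 8 (M(a) = -6 + 2*7 = -6 + 14 = 8)
A = I*sqrt(29) (A = sqrt(-30 + 1) = sqrt(-29) = I*sqrt(29) ≈ 5.3852*I)
(((A + (25/27 + 6/(-36))) - 46) - 21) - 273 = (((I*sqrt(29) + (25/27 + 6/(-36))) - 46) - 21) - 273 = (((I*sqrt(29) + (25*(1/27) + 6*(-1/36))) - 46) - 21) - 273 = (((I*sqrt(29) + (25/27 - 1/6)) - 46) - 21) - 273 = (((I*sqrt(29) + 41/54) - 46) - 21) - 273 = (((41/54 + I*sqrt(29)) - 46) - 21) - 273 = ((-2443/54 + I*sqrt(29)) - 21) - 273 = (-3577/54 + I*sqrt(29)) - 273 = -18319/54 + I*sqrt(29)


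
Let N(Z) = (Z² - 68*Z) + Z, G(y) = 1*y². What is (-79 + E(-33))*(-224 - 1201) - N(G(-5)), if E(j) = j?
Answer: 160650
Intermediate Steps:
G(y) = y²
N(Z) = Z² - 67*Z
(-79 + E(-33))*(-224 - 1201) - N(G(-5)) = (-79 - 33)*(-224 - 1201) - (-5)²*(-67 + (-5)²) = -112*(-1425) - 25*(-67 + 25) = 159600 - 25*(-42) = 159600 - 1*(-1050) = 159600 + 1050 = 160650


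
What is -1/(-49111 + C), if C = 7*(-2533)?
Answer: 1/66842 ≈ 1.4961e-5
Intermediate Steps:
C = -17731
-1/(-49111 + C) = -1/(-49111 - 17731) = -1/(-66842) = -1*(-1/66842) = 1/66842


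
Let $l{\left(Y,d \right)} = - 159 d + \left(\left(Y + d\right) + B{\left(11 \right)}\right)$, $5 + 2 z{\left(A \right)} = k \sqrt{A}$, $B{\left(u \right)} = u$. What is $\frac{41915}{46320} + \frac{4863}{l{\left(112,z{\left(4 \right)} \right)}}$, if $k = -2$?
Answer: $\frac{8673709}{1287696} \approx 6.7358$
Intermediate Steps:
$z{\left(A \right)} = - \frac{5}{2} - \sqrt{A}$ ($z{\left(A \right)} = - \frac{5}{2} + \frac{\left(-2\right) \sqrt{A}}{2} = - \frac{5}{2} - \sqrt{A}$)
$l{\left(Y,d \right)} = 11 + Y - 158 d$ ($l{\left(Y,d \right)} = - 159 d + \left(\left(Y + d\right) + 11\right) = - 159 d + \left(11 + Y + d\right) = 11 + Y - 158 d$)
$\frac{41915}{46320} + \frac{4863}{l{\left(112,z{\left(4 \right)} \right)}} = \frac{41915}{46320} + \frac{4863}{11 + 112 - 158 \left(- \frac{5}{2} - \sqrt{4}\right)} = 41915 \cdot \frac{1}{46320} + \frac{4863}{11 + 112 - 158 \left(- \frac{5}{2} - 2\right)} = \frac{8383}{9264} + \frac{4863}{11 + 112 - 158 \left(- \frac{5}{2} - 2\right)} = \frac{8383}{9264} + \frac{4863}{11 + 112 - -711} = \frac{8383}{9264} + \frac{4863}{11 + 112 + 711} = \frac{8383}{9264} + \frac{4863}{834} = \frac{8383}{9264} + 4863 \cdot \frac{1}{834} = \frac{8383}{9264} + \frac{1621}{278} = \frac{8673709}{1287696}$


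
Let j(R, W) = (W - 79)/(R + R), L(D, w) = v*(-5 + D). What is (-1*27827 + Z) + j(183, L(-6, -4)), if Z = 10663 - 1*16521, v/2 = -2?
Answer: -12328745/366 ≈ -33685.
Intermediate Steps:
v = -4 (v = 2*(-2) = -4)
L(D, w) = 20 - 4*D (L(D, w) = -4*(-5 + D) = 20 - 4*D)
j(R, W) = (-79 + W)/(2*R) (j(R, W) = (-79 + W)/((2*R)) = (-79 + W)*(1/(2*R)) = (-79 + W)/(2*R))
Z = -5858 (Z = 10663 - 16521 = -5858)
(-1*27827 + Z) + j(183, L(-6, -4)) = (-1*27827 - 5858) + (1/2)*(-79 + (20 - 4*(-6)))/183 = (-27827 - 5858) + (1/2)*(1/183)*(-79 + (20 + 24)) = -33685 + (1/2)*(1/183)*(-79 + 44) = -33685 + (1/2)*(1/183)*(-35) = -33685 - 35/366 = -12328745/366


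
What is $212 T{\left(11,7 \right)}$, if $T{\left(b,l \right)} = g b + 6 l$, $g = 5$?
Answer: $20564$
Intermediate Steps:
$T{\left(b,l \right)} = 5 b + 6 l$
$212 T{\left(11,7 \right)} = 212 \left(5 \cdot 11 + 6 \cdot 7\right) = 212 \left(55 + 42\right) = 212 \cdot 97 = 20564$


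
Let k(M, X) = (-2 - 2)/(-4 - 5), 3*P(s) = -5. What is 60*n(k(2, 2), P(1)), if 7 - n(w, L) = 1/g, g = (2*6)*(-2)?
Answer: 845/2 ≈ 422.50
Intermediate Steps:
g = -24 (g = 12*(-2) = -24)
P(s) = -5/3 (P(s) = (1/3)*(-5) = -5/3)
k(M, X) = 4/9 (k(M, X) = -4/(-9) = -4*(-1/9) = 4/9)
n(w, L) = 169/24 (n(w, L) = 7 - 1/(-24) = 7 - 1*(-1/24) = 7 + 1/24 = 169/24)
60*n(k(2, 2), P(1)) = 60*(169/24) = 845/2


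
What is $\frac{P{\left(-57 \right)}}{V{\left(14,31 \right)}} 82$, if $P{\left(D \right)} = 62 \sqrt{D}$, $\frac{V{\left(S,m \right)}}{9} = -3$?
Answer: $- \frac{5084 i \sqrt{57}}{27} \approx - 1421.6 i$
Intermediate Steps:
$V{\left(S,m \right)} = -27$ ($V{\left(S,m \right)} = 9 \left(-3\right) = -27$)
$\frac{P{\left(-57 \right)}}{V{\left(14,31 \right)}} 82 = \frac{62 \sqrt{-57}}{-27} \cdot 82 = 62 i \sqrt{57} \left(- \frac{1}{27}\right) 82 = - \frac{62 i \sqrt{57}}{27} \cdot 82 = - \frac{5084 i \sqrt{57}}{27}$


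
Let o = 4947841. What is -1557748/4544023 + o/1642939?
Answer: 19923818362971/7465552603597 ≈ 2.6688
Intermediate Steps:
-1557748/4544023 + o/1642939 = -1557748/4544023 + 4947841/1642939 = 19923818362971/7465552603597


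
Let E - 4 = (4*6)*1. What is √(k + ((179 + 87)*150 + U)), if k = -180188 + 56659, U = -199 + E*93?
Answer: 2*I*√20306 ≈ 285.0*I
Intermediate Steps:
E = 28 (E = 4 + (4*6)*1 = 4 + 24*1 = 4 + 24 = 28)
U = 2405 (U = -199 + 28*93 = -199 + 2604 = 2405)
k = -123529
√(k + ((179 + 87)*150 + U)) = √(-123529 + ((179 + 87)*150 + 2405)) = √(-123529 + (266*150 + 2405)) = √(-123529 + (39900 + 2405)) = √(-123529 + 42305) = √(-81224) = 2*I*√20306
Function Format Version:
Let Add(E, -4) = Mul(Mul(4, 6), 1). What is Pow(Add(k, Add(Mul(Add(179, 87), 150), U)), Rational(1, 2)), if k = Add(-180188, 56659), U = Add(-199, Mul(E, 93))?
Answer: Mul(2, I, Pow(20306, Rational(1, 2))) ≈ Mul(285.00, I)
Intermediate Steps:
E = 28 (E = Add(4, Mul(Mul(4, 6), 1)) = Add(4, Mul(24, 1)) = Add(4, 24) = 28)
U = 2405 (U = Add(-199, Mul(28, 93)) = Add(-199, 2604) = 2405)
k = -123529
Pow(Add(k, Add(Mul(Add(179, 87), 150), U)), Rational(1, 2)) = Pow(Add(-123529, Add(Mul(Add(179, 87), 150), 2405)), Rational(1, 2)) = Pow(Add(-123529, Add(Mul(266, 150), 2405)), Rational(1, 2)) = Pow(Add(-123529, Add(39900, 2405)), Rational(1, 2)) = Pow(Add(-123529, 42305), Rational(1, 2)) = Pow(-81224, Rational(1, 2)) = Mul(2, I, Pow(20306, Rational(1, 2)))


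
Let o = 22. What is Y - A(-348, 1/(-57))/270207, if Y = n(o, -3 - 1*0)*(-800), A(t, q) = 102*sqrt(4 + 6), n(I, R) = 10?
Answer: -8000 - 34*sqrt(10)/90069 ≈ -8000.0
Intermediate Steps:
A(t, q) = 102*sqrt(10)
Y = -8000 (Y = 10*(-800) = -8000)
Y - A(-348, 1/(-57))/270207 = -8000 - 102*sqrt(10)/270207 = -8000 - 34*sqrt(10)/90069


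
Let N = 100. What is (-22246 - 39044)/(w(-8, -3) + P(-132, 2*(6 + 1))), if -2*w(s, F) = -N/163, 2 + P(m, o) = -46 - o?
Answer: 1665045/1676 ≈ 993.46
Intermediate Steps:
P(m, o) = -48 - o (P(m, o) = -2 + (-46 - o) = -48 - o)
w(s, F) = 50/163 (w(s, F) = -(-1)*100/163/2 = -(-1)*100*(1/163)/2 = -(-1)*100/(2*163) = -1/2*(-100/163) = 50/163)
(-22246 - 39044)/(w(-8, -3) + P(-132, 2*(6 + 1))) = (-22246 - 39044)/(50/163 + (-48 - 2*(6 + 1))) = -61290/(50/163 + (-48 - 2*7)) = -61290/(50/163 + (-48 - 1*14)) = -61290/(50/163 + (-48 - 14)) = -61290/(50/163 - 62) = -61290/(-10056/163) = -61290*(-163/10056) = 1665045/1676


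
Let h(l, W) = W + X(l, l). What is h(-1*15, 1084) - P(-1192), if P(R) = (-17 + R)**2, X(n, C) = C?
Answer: -1460612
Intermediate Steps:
h(l, W) = W + l
h(-1*15, 1084) - P(-1192) = (1084 - 1*15) - (-17 - 1192)**2 = (1084 - 15) - 1*(-1209)**2 = 1069 - 1*1461681 = 1069 - 1461681 = -1460612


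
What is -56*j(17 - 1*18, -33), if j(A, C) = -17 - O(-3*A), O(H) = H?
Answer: 1120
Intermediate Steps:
j(A, C) = -17 + 3*A (j(A, C) = -17 - (-3)*A = -17 + 3*A)
-56*j(17 - 1*18, -33) = -56*(-17 + 3*(17 - 1*18)) = -56*(-17 + 3*(17 - 18)) = -56*(-17 + 3*(-1)) = -56*(-17 - 3) = -56*(-20) = 1120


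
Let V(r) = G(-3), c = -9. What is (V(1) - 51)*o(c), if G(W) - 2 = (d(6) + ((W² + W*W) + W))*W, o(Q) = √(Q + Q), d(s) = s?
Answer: -336*I*√2 ≈ -475.18*I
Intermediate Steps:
o(Q) = √2*√Q (o(Q) = √(2*Q) = √2*√Q)
G(W) = 2 + W*(6 + W + 2*W²) (G(W) = 2 + (6 + ((W² + W*W) + W))*W = 2 + (6 + ((W² + W²) + W))*W = 2 + (6 + (2*W² + W))*W = 2 + (6 + (W + 2*W²))*W = 2 + (6 + W + 2*W²)*W = 2 + W*(6 + W + 2*W²))
V(r) = -61 (V(r) = 2 + (-3)² + 2*(-3)³ + 6*(-3) = 2 + 9 + 2*(-27) - 18 = 2 + 9 - 54 - 18 = -61)
(V(1) - 51)*o(c) = (-61 - 51)*(√2*√(-9)) = -112*√2*3*I = -336*I*√2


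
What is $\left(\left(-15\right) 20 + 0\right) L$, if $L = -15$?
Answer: $4500$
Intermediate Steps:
$\left(\left(-15\right) 20 + 0\right) L = \left(\left(-15\right) 20 + 0\right) \left(-15\right) = \left(-300 + 0\right) \left(-15\right) = \left(-300\right) \left(-15\right) = 4500$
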